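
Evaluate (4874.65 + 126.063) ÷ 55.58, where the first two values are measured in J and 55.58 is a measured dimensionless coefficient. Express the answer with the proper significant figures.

4874.65 J + 126.063 J = 5000.713 J; the sum is limited to 2 decimal places (6 s.f.).
Carrying full precision, 5000.713 ÷ 55.58 = 89.9732457719… J; 55.58 has 4 s.f., so the result keeps min(6, 4) = 4 s.f.
Rounded to 4 significant figures: 89.97 J.

89.97 J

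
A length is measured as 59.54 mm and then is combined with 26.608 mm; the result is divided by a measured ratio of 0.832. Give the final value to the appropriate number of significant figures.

104 mm

59.54 mm + 26.608 mm = 86.148 mm; the sum is limited to 2 decimal places (4 s.f.).
Carrying full precision, 86.148 ÷ 0.832 = 103.543269231… mm; 0.832 has 3 s.f., so the result keeps min(4, 3) = 3 s.f.
Rounded to 3 significant figures: 104 mm.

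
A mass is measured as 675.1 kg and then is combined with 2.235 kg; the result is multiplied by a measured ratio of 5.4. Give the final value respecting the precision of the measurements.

675.1 kg + 2.235 kg = 677.335 kg; the sum is limited to 1 decimal place (4 s.f.).
Carrying full precision, 677.335 × 5.4 = 3657.609 kg; 5.4 has 2 s.f., so the result keeps min(4, 2) = 2 s.f.
Rounded to 2 significant figures: 3.7 × 10³ kg.

3.7 × 10³ kg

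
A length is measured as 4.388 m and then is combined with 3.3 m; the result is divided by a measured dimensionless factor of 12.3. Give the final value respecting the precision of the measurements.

6.3 × 10⁻¹ m

4.388 m + 3.3 m = 7.688 m; the sum is limited to 1 decimal place (2 s.f.).
Carrying full precision, 7.688 ÷ 12.3 = 0.625040650407… m; 12.3 has 3 s.f., so the result keeps min(2, 3) = 2 s.f.
Rounded to 2 significant figures: 6.3 × 10⁻¹ m.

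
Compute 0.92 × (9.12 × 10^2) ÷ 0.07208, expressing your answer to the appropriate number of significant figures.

1.2 × 10^4

0.92 × (9.12 × 10^2) ÷ 0.07208 = 11640.399556…
Multiplication/division keeps the fewest significant figures: 0.92 → 2 s.f., 9.12 × 10^2 → 3 s.f., 0.07208 → 4 s.f.; limit is 2.
Rounded to 2 significant figures: 1.2 × 10^4.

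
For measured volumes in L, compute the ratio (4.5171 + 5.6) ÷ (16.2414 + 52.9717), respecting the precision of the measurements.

4.5171 + 5.6 = 10.1171, limited to 1 d.p. → 3 s.f.; 16.2414 + 52.9717 = 69.2131, limited to 4 d.p. → 6 s.f.
Carrying full precision, 10.1171 ÷ 69.2131 = 0.146173195537…; keep min(3, 6) = 3 s.f.
Rounded to 3 significant figures: 0.146.

0.146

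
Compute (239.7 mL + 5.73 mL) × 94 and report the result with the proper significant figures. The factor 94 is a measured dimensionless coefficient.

2.3 × 10⁴ mL

239.7 mL + 5.73 mL = 245.43 mL; the sum is limited to 1 decimal place (4 s.f.).
Carrying full precision, 245.43 × 94 = 23070.42 mL; 94 has 2 s.f., so the result keeps min(4, 2) = 2 s.f.
Rounded to 2 significant figures: 2.3 × 10⁴ mL.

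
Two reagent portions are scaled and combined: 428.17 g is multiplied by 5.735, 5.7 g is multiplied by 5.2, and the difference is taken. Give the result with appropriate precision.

2426 g

428.17 × 5.735 = 2455.55495 → 2456 g (4 s.f., last digit at the 10^0 place).
5.7 × 5.2 = 29.64 → 3.0 × 10¹ g (2 s.f., last digit at the 10^0 place).
Difference: 2425.91495 g; keep the coarser place, 10^0.
Result: 2426 g.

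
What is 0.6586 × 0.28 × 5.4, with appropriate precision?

1.0

0.6586 × 0.28 × 5.4 = 0.9958032
Multiplication/division keeps the fewest significant figures: 0.6586 → 4 s.f., 0.28 → 2 s.f., 5.4 → 2 s.f.; limit is 2.
Rounded to 2 significant figures: 1.0.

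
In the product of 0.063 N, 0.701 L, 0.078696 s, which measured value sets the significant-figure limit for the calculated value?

0.063 N

0.063 N → 2 s.f.; 0.701 L → 3 s.f.; 0.078696 s → 5 s.f.
The fewest is 2 significant figures, from 0.063 N.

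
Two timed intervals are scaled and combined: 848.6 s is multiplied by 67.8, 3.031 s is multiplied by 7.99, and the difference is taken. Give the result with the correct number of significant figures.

848.6 × 67.8 = 57535.08 → 5.75 × 10⁴ s (3 s.f., last digit at the 10^2 place).
3.031 × 7.99 = 24.21769 → 24.2 s (3 s.f., last digit at the 10^-1 place).
Difference: 57510.86231 s; keep the coarser place, 10^2.
Result: 5.75 × 10⁴ s.

5.75 × 10⁴ s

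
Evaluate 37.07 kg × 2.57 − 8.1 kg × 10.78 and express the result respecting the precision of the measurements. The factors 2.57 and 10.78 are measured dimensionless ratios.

8 kg

37.07 × 2.57 = 95.2699 → 95.3 kg (3 s.f., last digit at the 10^-1 place).
8.1 × 10.78 = 87.318 → 87 kg (2 s.f., last digit at the 10^0 place).
Difference: 7.9519 kg; keep the coarser place, 10^0.
Result: 8 kg.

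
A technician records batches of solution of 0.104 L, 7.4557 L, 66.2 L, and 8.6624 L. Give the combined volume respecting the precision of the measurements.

0.104 L + 7.4557 L + 66.2 L + 8.6624 L = 82.4221 L.
Addition/subtraction keeps the fewest decimal places: 0.104 → 3 decimal places, 7.4557 → 4 decimal places, 66.2 → 1 decimal place, 8.6624 → 4 decimal places; limit is 1.
Rounded to 1 decimal place: 82.4 L.

82.4 L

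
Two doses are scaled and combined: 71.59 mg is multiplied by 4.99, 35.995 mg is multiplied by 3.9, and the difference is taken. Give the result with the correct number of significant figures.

2.2 × 10² mg

71.59 × 4.99 = 357.2341 → 357 mg (3 s.f., last digit at the 10^0 place).
35.995 × 3.9 = 140.3805 → 1.4 × 10² mg (2 s.f., last digit at the 10^1 place).
Difference: 216.8536 mg; keep the coarser place, 10^1.
Result: 2.2 × 10² mg.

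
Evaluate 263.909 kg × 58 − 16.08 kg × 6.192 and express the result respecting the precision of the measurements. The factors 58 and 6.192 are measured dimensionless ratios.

263.909 × 58 = 15306.722 → 1.5 × 10⁴ kg (2 s.f., last digit at the 10^3 place).
16.08 × 6.192 = 99.56736 → 99.57 kg (4 s.f., last digit at the 10^-2 place).
Difference: 15207.15464 kg; keep the coarser place, 10^3.
Result: 1.5 × 10⁴ kg.

1.5 × 10⁴ kg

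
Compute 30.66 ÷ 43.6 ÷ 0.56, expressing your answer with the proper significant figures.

30.66 ÷ 43.6 ÷ 0.56 = 1.25573394495…
Multiplication/division keeps the fewest significant figures: 30.66 → 4 s.f., 43.6 → 3 s.f., 0.56 → 2 s.f.; limit is 2.
Rounded to 2 significant figures: 1.3.

1.3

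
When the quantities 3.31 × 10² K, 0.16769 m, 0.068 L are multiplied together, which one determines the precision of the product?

3.31 × 10² K → 3 s.f.; 0.16769 m → 5 s.f.; 0.068 L → 2 s.f.
The fewest is 2 significant figures, from 0.068 L.

0.068 L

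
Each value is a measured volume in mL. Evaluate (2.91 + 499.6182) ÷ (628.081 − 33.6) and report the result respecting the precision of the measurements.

0.8453

2.91 + 499.6182 = 502.5282, limited to 2 d.p. → 5 s.f.; 628.081 − 33.6 = 594.481, limited to 1 d.p. → 4 s.f.
Carrying full precision, 502.5282 ÷ 594.481 = 0.845322558669…; keep min(5, 4) = 4 s.f.
Rounded to 4 significant figures: 0.8453.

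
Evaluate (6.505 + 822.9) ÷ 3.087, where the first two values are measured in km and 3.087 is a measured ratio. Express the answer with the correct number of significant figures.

6.505 km + 822.9 km = 829.405 km; the sum is limited to 1 decimal place (4 s.f.).
Carrying full precision, 829.405 ÷ 3.087 = 268.676708779… km; 3.087 has 4 s.f., so the result keeps min(4, 4) = 4 s.f.
Rounded to 4 significant figures: 268.7 km.

268.7 km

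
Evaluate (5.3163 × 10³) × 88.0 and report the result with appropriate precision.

(5.3163 × 10³) × 88.0 = 467834.4
Multiplication/division keeps the fewest significant figures: 5.3163 × 10³ → 5 s.f., 88.0 → 3 s.f.; limit is 3.
Rounded to 3 significant figures: 4.68 × 10⁵.

4.68 × 10⁵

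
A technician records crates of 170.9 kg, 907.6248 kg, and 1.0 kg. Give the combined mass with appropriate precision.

1079.5 kg

170.9 kg + 907.6248 kg + 1.0 kg = 1079.5248 kg.
Addition/subtraction keeps the fewest decimal places: 170.9 → 1 decimal place, 907.6248 → 4 decimal places, 1.0 → 1 decimal place; limit is 1.
Rounded to 1 decimal place: 1079.5 kg.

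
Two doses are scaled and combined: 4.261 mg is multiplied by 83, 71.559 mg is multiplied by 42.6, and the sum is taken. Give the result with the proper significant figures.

3.40 × 10^3 mg

4.261 × 83 = 353.663 → 3.5 × 10^2 mg (2 s.f., last digit at the 10^1 place).
71.559 × 42.6 = 3048.4134 → 3.05 × 10^3 mg (3 s.f., last digit at the 10^1 place).
Sum: 3402.0764 mg; keep the coarser place, 10^1.
Result: 3.40 × 10^3 mg.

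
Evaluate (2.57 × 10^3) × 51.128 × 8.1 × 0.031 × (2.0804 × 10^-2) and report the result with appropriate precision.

(2.57 × 10^3) × 51.128 × 8.1 × 0.031 × (2.0804 × 10^-2) = 686.41297732…
Multiplication/division keeps the fewest significant figures: 2.57 × 10^3 → 3 s.f., 51.128 → 5 s.f., 8.1 → 2 s.f., 0.031 → 2 s.f., 2.0804 × 10^-2 → 5 s.f.; limit is 2.
Rounded to 2 significant figures: 6.9 × 10^2.

6.9 × 10^2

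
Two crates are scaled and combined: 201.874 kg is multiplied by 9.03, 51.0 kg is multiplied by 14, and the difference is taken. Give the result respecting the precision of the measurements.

1.11 × 10^3 kg

201.874 × 9.03 = 1822.92222 → 1.82 × 10^3 kg (3 s.f., last digit at the 10^1 place).
51.0 × 14 = 714 → 7.1 × 10^2 kg (2 s.f., last digit at the 10^1 place).
Difference: 1108.92222 kg; keep the coarser place, 10^1.
Result: 1.11 × 10^3 kg.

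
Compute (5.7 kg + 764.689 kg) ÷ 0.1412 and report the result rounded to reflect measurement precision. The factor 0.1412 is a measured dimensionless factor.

5.7 kg + 764.689 kg = 770.389 kg; the sum is limited to 1 decimal place (4 s.f.).
Carrying full precision, 770.389 ÷ 0.1412 = 5456.01274788… kg; 0.1412 has 4 s.f., so the result keeps min(4, 4) = 4 s.f.
Rounded to 4 significant figures: 5456 kg.

5456 kg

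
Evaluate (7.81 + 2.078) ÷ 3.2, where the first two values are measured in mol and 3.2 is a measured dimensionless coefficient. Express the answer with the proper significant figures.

7.81 mol + 2.078 mol = 9.888 mol; the sum is limited to 2 decimal places (3 s.f.).
Carrying full precision, 9.888 ÷ 3.2 = 3.09 mol; 3.2 has 2 s.f., so the result keeps min(3, 2) = 2 s.f.
Rounded to 2 significant figures: 3.1 mol.

3.1 mol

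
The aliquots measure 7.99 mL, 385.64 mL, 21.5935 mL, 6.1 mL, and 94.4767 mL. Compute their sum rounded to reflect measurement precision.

515.8 mL

7.99 mL + 385.64 mL + 21.5935 mL + 6.1 mL + 94.4767 mL = 515.8002 mL.
Addition/subtraction keeps the fewest decimal places: 7.99 → 2 decimal places, 385.64 → 2 decimal places, 21.5935 → 4 decimal places, 6.1 → 1 decimal place, 94.4767 → 4 decimal places; limit is 1.
Rounded to 1 decimal place: 515.8 mL.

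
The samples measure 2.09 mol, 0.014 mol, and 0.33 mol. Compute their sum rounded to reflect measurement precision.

2.43 mol

2.09 mol + 0.014 mol + 0.33 mol = 2.434 mol.
Addition/subtraction keeps the fewest decimal places: 2.09 → 2 decimal places, 0.014 → 3 decimal places, 0.33 → 2 decimal places; limit is 2.
Rounded to 2 decimal places: 2.43 mol.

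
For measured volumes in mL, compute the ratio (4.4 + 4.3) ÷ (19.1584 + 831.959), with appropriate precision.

0.010

4.4 + 4.3 = 8.7, limited to 1 d.p. → 2 s.f.; 19.1584 + 831.959 = 851.1174, limited to 3 d.p. → 6 s.f.
Carrying full precision, 8.7 ÷ 851.1174 = 0.0102218565852…; keep min(2, 6) = 2 s.f.
Rounded to 2 significant figures: 0.010.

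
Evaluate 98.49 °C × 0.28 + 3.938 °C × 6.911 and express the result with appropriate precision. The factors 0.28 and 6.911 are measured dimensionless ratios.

98.49 × 0.28 = 27.5772 → 28 °C (2 s.f., last digit at the 10^0 place).
3.938 × 6.911 = 27.215518 → 27.22 °C (4 s.f., last digit at the 10^-2 place).
Sum: 54.792718 °C; keep the coarser place, 10^0.
Result: 55 °C.

55 °C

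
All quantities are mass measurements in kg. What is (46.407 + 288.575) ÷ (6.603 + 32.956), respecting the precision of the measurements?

46.407 + 288.575 = 334.982, limited to 3 d.p. → 6 s.f.; 6.603 + 32.956 = 39.559, limited to 3 d.p. → 5 s.f.
Carrying full precision, 334.982 ÷ 39.559 = 8.46790869334…; keep min(6, 5) = 5 s.f.
Rounded to 5 significant figures: 8.4679.

8.4679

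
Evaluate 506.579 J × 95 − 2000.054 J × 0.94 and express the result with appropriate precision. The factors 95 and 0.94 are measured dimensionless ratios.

4.6 × 10⁴ J

506.579 × 95 = 48125.005 → 4.8 × 10⁴ J (2 s.f., last digit at the 10^3 place).
2000.054 × 0.94 = 1880.05076 → 1.9 × 10³ J (2 s.f., last digit at the 10^2 place).
Difference: 46244.95424 J; keep the coarser place, 10^3.
Result: 4.6 × 10⁴ J.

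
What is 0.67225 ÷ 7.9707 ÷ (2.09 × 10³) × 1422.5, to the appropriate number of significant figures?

0.67225 ÷ 7.9707 ÷ (2.09 × 10³) × 1422.5 = 0.0574037595108…
Multiplication/division keeps the fewest significant figures: 0.67225 → 5 s.f., 7.9707 → 5 s.f., 2.09 × 10³ → 3 s.f., 1422.5 → 5 s.f.; limit is 3.
Rounded to 3 significant figures: 0.0574.

0.0574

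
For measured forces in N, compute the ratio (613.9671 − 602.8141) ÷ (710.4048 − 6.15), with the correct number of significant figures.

613.9671 − 602.8141 = 11.1530, limited to 4 d.p. → 6 s.f.; 710.4048 − 6.15 = 704.2548, limited to 2 d.p. → 5 s.f.
Carrying full precision, 11.1530 ÷ 704.2548 = 0.0158365977768…; keep min(6, 5) = 5 s.f.
Rounded to 5 significant figures: 0.015837.

0.015837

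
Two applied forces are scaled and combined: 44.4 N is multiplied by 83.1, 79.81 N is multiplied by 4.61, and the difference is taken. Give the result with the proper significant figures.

44.4 × 83.1 = 3689.64 → 3.69 × 10^3 N (3 s.f., last digit at the 10^1 place).
79.81 × 4.61 = 367.9241 → 368 N (3 s.f., last digit at the 10^0 place).
Difference: 3321.7159 N; keep the coarser place, 10^1.
Result: 3.32 × 10^3 N.

3.32 × 10^3 N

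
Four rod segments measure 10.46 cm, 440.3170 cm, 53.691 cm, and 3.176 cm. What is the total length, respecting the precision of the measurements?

507.64 cm

10.46 cm + 440.3170 cm + 53.691 cm + 3.176 cm = 507.6440 cm.
Addition/subtraction keeps the fewest decimal places: 10.46 → 2 decimal places, 440.3170 → 4 decimal places, 53.691 → 3 decimal places, 3.176 → 3 decimal places; limit is 2.
Rounded to 2 decimal places: 507.64 cm.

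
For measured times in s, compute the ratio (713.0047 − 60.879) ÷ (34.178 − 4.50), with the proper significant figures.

713.0047 − 60.879 = 652.1257, limited to 3 d.p. → 6 s.f.; 34.178 − 4.50 = 29.678, limited to 2 d.p. → 4 s.f.
Carrying full precision, 652.1257 ÷ 29.678 = 21.9733708471…; keep min(6, 4) = 4 s.f.
Rounded to 4 significant figures: 21.97.

21.97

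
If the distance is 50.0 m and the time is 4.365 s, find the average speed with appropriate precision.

average speed = 50.0 m ÷ 4.365 s = 11.4547537228… m/s.
50.0 has 3 significant figures; 4.365 has 4.
Division/multiplication keeps the fewest: 3 significant figures.
Rounded: 11.5 m/s.

11.5 m/s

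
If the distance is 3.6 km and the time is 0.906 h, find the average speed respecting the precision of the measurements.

average speed = 3.6 km ÷ 0.906 h = 3.97350993377… km/h.
3.6 has 2 significant figures; 0.906 has 3.
Division/multiplication keeps the fewest: 2 significant figures.
Rounded: 4.0 km/h.

4.0 km/h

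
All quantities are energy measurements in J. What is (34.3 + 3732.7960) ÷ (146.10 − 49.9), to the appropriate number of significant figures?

39.2

34.3 + 3732.7960 = 3767.0960, limited to 1 d.p. → 5 s.f.; 146.10 − 49.9 = 96.20, limited to 1 d.p. → 3 s.f.
Carrying full precision, 3767.0960 ÷ 96.20 = 39.159002079…; keep min(5, 3) = 3 s.f.
Rounded to 3 significant figures: 39.2.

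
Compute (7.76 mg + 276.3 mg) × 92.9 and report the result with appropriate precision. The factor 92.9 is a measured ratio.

2.64 × 10^4 mg

7.76 mg + 276.3 mg = 284.06 mg; the sum is limited to 1 decimal place (4 s.f.).
Carrying full precision, 284.06 × 92.9 = 26389.174 mg; 92.9 has 3 s.f., so the result keeps min(4, 3) = 3 s.f.
Rounded to 3 significant figures: 2.64 × 10^4 mg.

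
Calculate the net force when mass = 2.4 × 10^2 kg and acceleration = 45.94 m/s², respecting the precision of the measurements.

1.1 × 10^4 N

net force = 2.4 × 10^2 kg × 45.94 m/s² = 11025.6 N.
2.4 × 10^2 has 2 significant figures; 45.94 has 4.
Division/multiplication keeps the fewest: 2 significant figures.
Rounded: 1.1 × 10^4 N.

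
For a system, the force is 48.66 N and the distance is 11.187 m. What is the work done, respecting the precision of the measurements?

work done = 48.66 N × 11.187 m = 544.35942 J.
48.66 has 4 significant figures; 11.187 has 5.
Division/multiplication keeps the fewest: 4 significant figures.
Rounded: 544.4 J.

544.4 J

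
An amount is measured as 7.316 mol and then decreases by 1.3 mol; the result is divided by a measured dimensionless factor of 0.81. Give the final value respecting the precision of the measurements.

7.4 mol

7.316 mol − 1.3 mol = 6.016 mol; the difference is limited to 1 decimal place (2 s.f.).
Carrying full precision, 6.016 ÷ 0.81 = 7.42716049383… mol; 0.81 has 2 s.f., so the result keeps min(2, 2) = 2 s.f.
Rounded to 2 significant figures: 7.4 mol.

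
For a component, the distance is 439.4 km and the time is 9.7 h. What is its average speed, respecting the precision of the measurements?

45 km/h

average speed = 439.4 km ÷ 9.7 h = 45.2989690722… km/h.
439.4 has 4 significant figures; 9.7 has 2.
Division/multiplication keeps the fewest: 2 significant figures.
Rounded: 45 km/h.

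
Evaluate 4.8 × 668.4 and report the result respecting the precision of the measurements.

4.8 × 668.4 = 3208.32
Multiplication/division keeps the fewest significant figures: 4.8 → 2 s.f., 668.4 → 4 s.f.; limit is 2.
Rounded to 2 significant figures: 3.2 × 10³.

3.2 × 10³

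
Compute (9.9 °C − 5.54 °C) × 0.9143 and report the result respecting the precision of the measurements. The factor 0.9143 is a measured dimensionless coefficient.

9.9 °C − 5.54 °C = 4.36 °C; the difference is limited to 1 decimal place (2 s.f.).
Carrying full precision, 4.36 × 0.9143 = 3.986348 °C; 0.9143 has 4 s.f., so the result keeps min(2, 4) = 2 s.f.
Rounded to 2 significant figures: 4.0 °C.

4.0 °C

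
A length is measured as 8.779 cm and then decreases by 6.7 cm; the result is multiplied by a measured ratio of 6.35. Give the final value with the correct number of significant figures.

8.779 cm − 6.7 cm = 2.079 cm; the difference is limited to 1 decimal place (2 s.f.).
Carrying full precision, 2.079 × 6.35 = 13.20165 cm; 6.35 has 3 s.f., so the result keeps min(2, 3) = 2 s.f.
Rounded to 2 significant figures: 13 cm.

13 cm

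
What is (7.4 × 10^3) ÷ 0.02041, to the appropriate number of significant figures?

(7.4 × 10^3) ÷ 0.02041 = 362567.368937…
Multiplication/division keeps the fewest significant figures: 7.4 × 10^3 → 2 s.f., 0.02041 → 4 s.f.; limit is 2.
Rounded to 2 significant figures: 3.6 × 10^5.

3.6 × 10^5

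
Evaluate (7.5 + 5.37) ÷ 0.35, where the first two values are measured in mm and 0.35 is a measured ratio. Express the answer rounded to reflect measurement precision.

7.5 mm + 5.37 mm = 12.87 mm; the sum is limited to 1 decimal place (3 s.f.).
Carrying full precision, 12.87 ÷ 0.35 = 36.7714285714… mm; 0.35 has 2 s.f., so the result keeps min(3, 2) = 2 s.f.
Rounded to 2 significant figures: 37 mm.

37 mm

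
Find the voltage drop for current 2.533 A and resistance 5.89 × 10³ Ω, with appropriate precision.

voltage drop = 2.533 A × 5.89 × 10³ Ω = 14919.37 V.
2.533 has 4 significant figures; 5.89 × 10³ has 3.
Division/multiplication keeps the fewest: 3 significant figures.
Rounded: 1.49 × 10⁴ V.

1.49 × 10⁴ V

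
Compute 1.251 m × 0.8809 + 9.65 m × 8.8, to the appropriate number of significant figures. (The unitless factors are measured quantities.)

86 m

1.251 × 0.8809 = 1.1020059 → 1.102 m (4 s.f., last digit at the 10^-3 place).
9.65 × 8.8 = 84.92 → 85 m (2 s.f., last digit at the 10^0 place).
Sum: 86.0220059 m; keep the coarser place, 10^0.
Result: 86 m.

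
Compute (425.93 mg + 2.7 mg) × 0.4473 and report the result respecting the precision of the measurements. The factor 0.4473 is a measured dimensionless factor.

425.93 mg + 2.7 mg = 428.63 mg; the sum is limited to 1 decimal place (4 s.f.).
Carrying full precision, 428.63 × 0.4473 = 191.726199 mg; 0.4473 has 4 s.f., so the result keeps min(4, 4) = 4 s.f.
Rounded to 4 significant figures: 191.7 mg.

191.7 mg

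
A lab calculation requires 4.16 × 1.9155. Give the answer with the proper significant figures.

4.16 × 1.9155 = 7.96848
Multiplication/division keeps the fewest significant figures: 4.16 → 3 s.f., 1.9155 → 5 s.f.; limit is 3.
Rounded to 3 significant figures: 7.97.

7.97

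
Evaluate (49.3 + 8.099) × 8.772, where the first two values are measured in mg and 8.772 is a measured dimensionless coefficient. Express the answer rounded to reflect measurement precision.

49.3 mg + 8.099 mg = 57.399 mg; the sum is limited to 1 decimal place (3 s.f.).
Carrying full precision, 57.399 × 8.772 = 503.504028 mg; 8.772 has 4 s.f., so the result keeps min(3, 4) = 3 s.f.
Rounded to 3 significant figures: 504 mg.

504 mg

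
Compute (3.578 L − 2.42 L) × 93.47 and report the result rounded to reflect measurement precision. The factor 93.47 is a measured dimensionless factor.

3.578 L − 2.42 L = 1.158 L; the difference is limited to 2 decimal places (3 s.f.).
Carrying full precision, 1.158 × 93.47 = 108.23826 L; 93.47 has 4 s.f., so the result keeps min(3, 4) = 3 s.f.
Rounded to 3 significant figures: 108 L.

108 L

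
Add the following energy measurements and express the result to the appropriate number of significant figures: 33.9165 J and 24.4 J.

33.9165 J + 24.4 J = 58.3165 J.
Addition/subtraction keeps the fewest decimal places: 33.9165 → 4 decimal places, 24.4 → 1 decimal place; limit is 1.
Rounded to 1 decimal place: 58.3 J.

58.3 J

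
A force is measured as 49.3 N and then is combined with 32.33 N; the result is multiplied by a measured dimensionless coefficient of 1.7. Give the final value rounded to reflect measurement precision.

49.3 N + 32.33 N = 81.63 N; the sum is limited to 1 decimal place (3 s.f.).
Carrying full precision, 81.63 × 1.7 = 138.771 N; 1.7 has 2 s.f., so the result keeps min(3, 2) = 2 s.f.
Rounded to 2 significant figures: 1.4 × 10² N.

1.4 × 10² N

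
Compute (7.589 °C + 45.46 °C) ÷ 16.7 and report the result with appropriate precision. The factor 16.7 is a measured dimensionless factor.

7.589 °C + 45.46 °C = 53.049 °C; the sum is limited to 2 decimal places (4 s.f.).
Carrying full precision, 53.049 ÷ 16.7 = 3.17658682635… °C; 16.7 has 3 s.f., so the result keeps min(4, 3) = 3 s.f.
Rounded to 3 significant figures: 3.18 °C.

3.18 °C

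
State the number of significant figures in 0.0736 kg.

3

0.0736: leading zeros are not significant.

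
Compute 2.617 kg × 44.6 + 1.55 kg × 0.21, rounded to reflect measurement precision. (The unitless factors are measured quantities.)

117 kg

2.617 × 44.6 = 116.7182 → 117 kg (3 s.f., last digit at the 10^0 place).
1.55 × 0.21 = 0.3255 → 0.33 kg (2 s.f., last digit at the 10^-2 place).
Sum: 117.0437 kg; keep the coarser place, 10^0.
Result: 117 kg.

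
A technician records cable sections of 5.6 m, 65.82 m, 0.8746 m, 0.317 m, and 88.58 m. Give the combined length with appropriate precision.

161.2 m

5.6 m + 65.82 m + 0.8746 m + 0.317 m + 88.58 m = 161.1916 m.
Addition/subtraction keeps the fewest decimal places: 5.6 → 1 decimal place, 65.82 → 2 decimal places, 0.8746 → 4 decimal places, 0.317 → 3 decimal places, 88.58 → 2 decimal places; limit is 1.
Rounded to 1 decimal place: 161.2 m.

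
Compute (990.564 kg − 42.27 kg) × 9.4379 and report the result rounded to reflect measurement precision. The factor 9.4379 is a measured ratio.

8949.9 kg

990.564 kg − 42.27 kg = 948.294 kg; the difference is limited to 2 decimal places (5 s.f.).
Carrying full precision, 948.294 × 9.4379 = 8949.9039426 kg; 9.4379 has 5 s.f., so the result keeps min(5, 5) = 5 s.f.
Rounded to 5 significant figures: 8949.9 kg.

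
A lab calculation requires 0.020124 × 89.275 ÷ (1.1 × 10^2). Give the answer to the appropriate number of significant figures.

1.6 × 10^-2

0.020124 × 89.275 ÷ (1.1 × 10^2) = 0.0163324554545…
Multiplication/division keeps the fewest significant figures: 0.020124 → 5 s.f., 89.275 → 5 s.f., 1.1 × 10^2 → 2 s.f.; limit is 2.
Rounded to 2 significant figures: 1.6 × 10^-2.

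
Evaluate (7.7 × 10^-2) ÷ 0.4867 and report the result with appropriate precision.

(7.7 × 10^-2) ÷ 0.4867 = 0.158208341894…
Multiplication/division keeps the fewest significant figures: 7.7 × 10^-2 → 2 s.f., 0.4867 → 4 s.f.; limit is 2.
Rounded to 2 significant figures: 0.16.

0.16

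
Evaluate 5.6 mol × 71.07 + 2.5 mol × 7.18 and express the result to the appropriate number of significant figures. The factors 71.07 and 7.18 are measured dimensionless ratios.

4.2 × 10^2 mol

5.6 × 71.07 = 397.992 → 4.0 × 10^2 mol (2 s.f., last digit at the 10^1 place).
2.5 × 7.18 = 17.95 → 18 mol (2 s.f., last digit at the 10^0 place).
Sum: 415.942 mol; keep the coarser place, 10^1.
Result: 4.2 × 10^2 mol.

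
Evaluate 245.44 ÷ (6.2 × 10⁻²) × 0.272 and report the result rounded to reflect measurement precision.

245.44 ÷ (6.2 × 10⁻²) × 0.272 = 1076.76903226…
Multiplication/division keeps the fewest significant figures: 245.44 → 5 s.f., 6.2 × 10⁻² → 2 s.f., 0.272 → 3 s.f.; limit is 2.
Rounded to 2 significant figures: 1.1 × 10³.

1.1 × 10³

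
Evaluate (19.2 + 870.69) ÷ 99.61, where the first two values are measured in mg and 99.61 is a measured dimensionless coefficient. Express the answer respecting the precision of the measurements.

19.2 mg + 870.69 mg = 889.89 mg; the sum is limited to 1 decimal place (4 s.f.).
Carrying full precision, 889.89 ÷ 99.61 = 8.93374159221… mg; 99.61 has 4 s.f., so the result keeps min(4, 4) = 4 s.f.
Rounded to 4 significant figures: 8.934 mg.

8.934 mg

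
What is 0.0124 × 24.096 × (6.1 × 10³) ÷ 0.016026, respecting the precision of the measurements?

0.0124 × 24.096 × (6.1 × 10³) ÷ 0.016026 = 113729.030326…
Multiplication/division keeps the fewest significant figures: 0.0124 → 3 s.f., 24.096 → 5 s.f., 6.1 × 10³ → 2 s.f., 0.016026 → 5 s.f.; limit is 2.
Rounded to 2 significant figures: 1.1 × 10⁵.

1.1 × 10⁵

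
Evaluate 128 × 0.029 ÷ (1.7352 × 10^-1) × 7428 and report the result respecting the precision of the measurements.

128 × 0.029 ÷ (1.7352 × 10^-1) × 7428 = 158902.351314…
Multiplication/division keeps the fewest significant figures: 128 → 3 s.f., 0.029 → 2 s.f., 1.7352 × 10^-1 → 5 s.f., 7428 → 4 s.f.; limit is 2.
Rounded to 2 significant figures: 1.6 × 10^5.

1.6 × 10^5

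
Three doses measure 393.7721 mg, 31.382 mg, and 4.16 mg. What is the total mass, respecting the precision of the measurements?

393.7721 mg + 31.382 mg + 4.16 mg = 429.3141 mg.
Addition/subtraction keeps the fewest decimal places: 393.7721 → 4 decimal places, 31.382 → 3 decimal places, 4.16 → 2 decimal places; limit is 2.
Rounded to 2 decimal places: 4.2931 × 10^2 mg.

4.2931 × 10^2 mg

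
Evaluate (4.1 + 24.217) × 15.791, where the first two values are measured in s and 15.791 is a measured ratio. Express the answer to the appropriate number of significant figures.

4.1 s + 24.217 s = 28.317 s; the sum is limited to 1 decimal place (3 s.f.).
Carrying full precision, 28.317 × 15.791 = 447.153747 s; 15.791 has 5 s.f., so the result keeps min(3, 5) = 3 s.f.
Rounded to 3 significant figures: 447 s.

447 s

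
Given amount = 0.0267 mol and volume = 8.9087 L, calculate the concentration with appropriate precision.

3.00 × 10^-3 mol/L

concentration = 0.0267 mol ÷ 8.9087 L = 0.00299707027961… mol/L.
0.0267 has 3 significant figures; 8.9087 has 5.
Division/multiplication keeps the fewest: 3 significant figures.
Rounded: 3.00 × 10^-3 mol/L.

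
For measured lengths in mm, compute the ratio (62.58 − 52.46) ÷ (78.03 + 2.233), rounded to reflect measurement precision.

62.58 − 52.46 = 10.12, limited to 2 d.p. → 4 s.f.; 78.03 + 2.233 = 80.263, limited to 2 d.p. → 4 s.f.
Carrying full precision, 10.12 ÷ 80.263 = 0.126085493939…; keep min(4, 4) = 4 s.f.
Rounded to 4 significant figures: 0.1261.

0.1261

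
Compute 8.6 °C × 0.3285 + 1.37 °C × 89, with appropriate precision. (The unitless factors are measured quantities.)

8.6 × 0.3285 = 2.8251 → 2.8 °C (2 s.f., last digit at the 10^-1 place).
1.37 × 89 = 121.93 → 1.2 × 10^2 °C (2 s.f., last digit at the 10^1 place).
Sum: 124.7551 °C; keep the coarser place, 10^1.
Result: 1.2 × 10^2 °C.

1.2 × 10^2 °C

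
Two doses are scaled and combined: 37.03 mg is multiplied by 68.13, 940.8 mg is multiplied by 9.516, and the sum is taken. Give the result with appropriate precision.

37.03 × 68.13 = 2522.8539 → 2523 mg (4 s.f., last digit at the 10^0 place).
940.8 × 9.516 = 8952.6528 → 8.953 × 10^3 mg (4 s.f., last digit at the 10^0 place).
Sum: 11475.5067 mg; keep the coarser place, 10^0.
Result: 11476 mg.

11476 mg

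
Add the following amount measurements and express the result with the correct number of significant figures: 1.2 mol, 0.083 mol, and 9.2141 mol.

1.2 mol + 0.083 mol + 9.2141 mol = 10.4971 mol.
Addition/subtraction keeps the fewest decimal places: 1.2 → 1 decimal place, 0.083 → 3 decimal places, 9.2141 → 4 decimal places; limit is 1.
Rounded to 1 decimal place: 10.5 mol.

10.5 mol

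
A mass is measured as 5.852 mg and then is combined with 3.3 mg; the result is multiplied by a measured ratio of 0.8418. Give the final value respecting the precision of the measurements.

5.852 mg + 3.3 mg = 9.152 mg; the sum is limited to 1 decimal place (2 s.f.).
Carrying full precision, 9.152 × 0.8418 = 7.7041536 mg; 0.8418 has 4 s.f., so the result keeps min(2, 4) = 2 s.f.
Rounded to 2 significant figures: 7.7 mg.

7.7 mg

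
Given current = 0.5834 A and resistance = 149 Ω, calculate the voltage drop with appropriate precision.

voltage drop = 0.5834 A × 149 Ω = 86.9266 V.
0.5834 has 4 significant figures; 149 has 3.
Division/multiplication keeps the fewest: 3 significant figures.
Rounded: 86.9 V.

86.9 V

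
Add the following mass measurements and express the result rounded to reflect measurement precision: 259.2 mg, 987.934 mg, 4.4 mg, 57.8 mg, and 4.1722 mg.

259.2 mg + 987.934 mg + 4.4 mg + 57.8 mg + 4.1722 mg = 1313.5062 mg.
Addition/subtraction keeps the fewest decimal places: 259.2 → 1 decimal place, 987.934 → 3 decimal places, 4.4 → 1 decimal place, 57.8 → 1 decimal place, 4.1722 → 4 decimal places; limit is 1.
Rounded to 1 decimal place: 1313.5 mg.

1313.5 mg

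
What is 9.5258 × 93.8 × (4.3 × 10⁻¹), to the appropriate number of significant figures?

9.5258 × 93.8 × (4.3 × 10⁻¹) = 384.2136172
Multiplication/division keeps the fewest significant figures: 9.5258 → 5 s.f., 93.8 → 3 s.f., 4.3 × 10⁻¹ → 2 s.f.; limit is 2.
Rounded to 2 significant figures: 3.8 × 10².

3.8 × 10²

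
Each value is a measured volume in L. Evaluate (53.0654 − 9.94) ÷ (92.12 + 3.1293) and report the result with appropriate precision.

53.0654 − 9.94 = 43.1254, limited to 2 d.p. → 4 s.f.; 92.12 + 3.1293 = 95.2493, limited to 2 d.p. → 4 s.f.
Carrying full precision, 43.1254 ÷ 95.2493 = 0.452763432382…; keep min(4, 4) = 4 s.f.
Rounded to 4 significant figures: 0.4528.

0.4528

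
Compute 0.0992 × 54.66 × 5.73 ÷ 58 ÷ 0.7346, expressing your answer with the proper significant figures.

0.0992 × 54.66 × 5.73 ÷ 58 ÷ 0.7346 = 0.72921736812…
Multiplication/division keeps the fewest significant figures: 0.0992 → 3 s.f., 54.66 → 4 s.f., 5.73 → 3 s.f., 58 → 2 s.f., 0.7346 → 4 s.f.; limit is 2.
Rounded to 2 significant figures: 0.73.

0.73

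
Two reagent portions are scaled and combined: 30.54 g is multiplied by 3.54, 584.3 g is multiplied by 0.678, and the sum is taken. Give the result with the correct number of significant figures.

30.54 × 3.54 = 108.1116 → 108 g (3 s.f., last digit at the 10^0 place).
584.3 × 0.678 = 396.1554 → 396 g (3 s.f., last digit at the 10^0 place).
Sum: 504.267 g; keep the coarser place, 10^0.
Result: 504 g.

504 g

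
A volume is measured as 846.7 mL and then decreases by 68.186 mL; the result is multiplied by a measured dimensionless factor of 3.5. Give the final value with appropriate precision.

846.7 mL − 68.186 mL = 778.514 mL; the difference is limited to 1 decimal place (4 s.f.).
Carrying full precision, 778.514 × 3.5 = 2724.799 mL; 3.5 has 2 s.f., so the result keeps min(4, 2) = 2 s.f.
Rounded to 2 significant figures: 2.7 × 10^3 mL.

2.7 × 10^3 mL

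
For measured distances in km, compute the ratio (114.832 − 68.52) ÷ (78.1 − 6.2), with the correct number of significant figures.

0.644

114.832 − 68.52 = 46.312, limited to 2 d.p. → 4 s.f.; 78.1 − 6.2 = 71.9, limited to 1 d.p. → 3 s.f.
Carrying full precision, 46.312 ÷ 71.9 = 0.644116828929…; keep min(4, 3) = 3 s.f.
Rounded to 3 significant figures: 0.644.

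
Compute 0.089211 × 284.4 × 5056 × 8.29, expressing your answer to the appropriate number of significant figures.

1.06 × 10⁶

0.089211 × 284.4 × 5056 × 8.29 = 1063431.68366…
Multiplication/division keeps the fewest significant figures: 0.089211 → 5 s.f., 284.4 → 4 s.f., 5056 → 4 s.f., 8.29 → 3 s.f.; limit is 3.
Rounded to 3 significant figures: 1.06 × 10⁶.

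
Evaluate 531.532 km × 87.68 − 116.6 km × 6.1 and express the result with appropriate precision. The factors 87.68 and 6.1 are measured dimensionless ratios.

531.532 × 87.68 = 46604.72576 → 4.660 × 10⁴ km (4 s.f., last digit at the 10^1 place).
116.6 × 6.1 = 711.26 → 7.1 × 10² km (2 s.f., last digit at the 10^1 place).
Difference: 45893.46576 km; keep the coarser place, 10^1.
Result: 4.589 × 10⁴ km.

4.589 × 10⁴ km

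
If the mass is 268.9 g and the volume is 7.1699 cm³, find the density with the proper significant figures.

37.50 g/cm³

density = 268.9 g ÷ 7.1699 cm³ = 37.5040098188… g/cm³.
268.9 has 4 significant figures; 7.1699 has 5.
Division/multiplication keeps the fewest: 4 significant figures.
Rounded: 37.50 g/cm³.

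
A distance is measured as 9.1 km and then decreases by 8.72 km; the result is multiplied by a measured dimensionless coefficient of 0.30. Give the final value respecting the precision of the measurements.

1 × 10^-1 km

9.1 km − 8.72 km = 0.38 km; the difference is limited to 1 decimal place (1 s.f.).
Carrying full precision, 0.38 × 0.30 = 0.114 km; 0.30 has 2 s.f., so the result keeps min(1, 2) = 1 s.f.
Rounded to 1 significant figure: 1 × 10^-1 km.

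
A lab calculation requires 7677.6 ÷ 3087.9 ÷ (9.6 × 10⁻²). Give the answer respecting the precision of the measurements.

7677.6 ÷ 3087.9 ÷ (9.6 × 10⁻²) = 25.8994786101…
Multiplication/division keeps the fewest significant figures: 7677.6 → 5 s.f., 3087.9 → 5 s.f., 9.6 × 10⁻² → 2 s.f.; limit is 2.
Rounded to 2 significant figures: 26.

26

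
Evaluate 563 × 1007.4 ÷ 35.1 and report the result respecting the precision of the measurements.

563 × 1007.4 ÷ 35.1 = 16158.5811966…
Multiplication/division keeps the fewest significant figures: 563 → 3 s.f., 1007.4 → 5 s.f., 35.1 → 3 s.f.; limit is 3.
Rounded to 3 significant figures: 1.62 × 10⁴.

1.62 × 10⁴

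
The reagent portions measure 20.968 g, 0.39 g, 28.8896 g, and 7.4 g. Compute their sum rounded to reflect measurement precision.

20.968 g + 0.39 g + 28.8896 g + 7.4 g = 57.6476 g.
Addition/subtraction keeps the fewest decimal places: 20.968 → 3 decimal places, 0.39 → 2 decimal places, 28.8896 → 4 decimal places, 7.4 → 1 decimal place; limit is 1.
Rounded to 1 decimal place: 57.6 g.

57.6 g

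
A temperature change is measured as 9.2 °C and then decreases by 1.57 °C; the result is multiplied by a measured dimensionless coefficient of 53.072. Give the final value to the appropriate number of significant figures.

4.0 × 10^2 °C

9.2 °C − 1.57 °C = 7.63 °C; the difference is limited to 1 decimal place (2 s.f.).
Carrying full precision, 7.63 × 53.072 = 404.93936 °C; 53.072 has 5 s.f., so the result keeps min(2, 5) = 2 s.f.
Rounded to 2 significant figures: 4.0 × 10^2 °C.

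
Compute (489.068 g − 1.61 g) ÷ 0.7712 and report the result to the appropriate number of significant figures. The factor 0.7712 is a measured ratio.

489.068 g − 1.61 g = 487.458 g; the difference is limited to 2 decimal places (5 s.f.).
Carrying full precision, 487.458 ÷ 0.7712 = 632.077282158… g; 0.7712 has 4 s.f., so the result keeps min(5, 4) = 4 s.f.
Rounded to 4 significant figures: 6.321 × 10^2 g.

6.321 × 10^2 g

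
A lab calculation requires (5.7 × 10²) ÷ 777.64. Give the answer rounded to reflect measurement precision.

7.3 × 10⁻¹

(5.7 × 10²) ÷ 777.64 = 0.732986986266…
Multiplication/division keeps the fewest significant figures: 5.7 × 10² → 2 s.f., 777.64 → 5 s.f.; limit is 2.
Rounded to 2 significant figures: 7.3 × 10⁻¹.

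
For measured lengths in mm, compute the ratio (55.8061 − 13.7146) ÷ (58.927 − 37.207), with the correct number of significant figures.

55.8061 − 13.7146 = 42.0915, limited to 4 d.p. → 6 s.f.; 58.927 − 37.207 = 21.720, limited to 3 d.p. → 5 s.f.
Carrying full precision, 42.0915 ÷ 21.720 = 1.93791436464…; keep min(6, 5) = 5 s.f.
Rounded to 5 significant figures: 1.9379.

1.9379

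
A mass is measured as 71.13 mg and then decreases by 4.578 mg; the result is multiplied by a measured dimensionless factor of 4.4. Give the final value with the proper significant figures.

2.9 × 10² mg

71.13 mg − 4.578 mg = 66.552 mg; the difference is limited to 2 decimal places (4 s.f.).
Carrying full precision, 66.552 × 4.4 = 292.8288 mg; 4.4 has 2 s.f., so the result keeps min(4, 2) = 2 s.f.
Rounded to 2 significant figures: 2.9 × 10² mg.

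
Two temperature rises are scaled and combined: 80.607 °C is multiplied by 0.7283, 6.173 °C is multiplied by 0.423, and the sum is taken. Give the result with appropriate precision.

80.607 × 0.7283 = 58.7060781 → 58.71 °C (4 s.f., last digit at the 10^-2 place).
6.173 × 0.423 = 2.611179 → 2.61 °C (3 s.f., last digit at the 10^-2 place).
Sum: 61.3172571 °C; keep the coarser place, 10^-2.
Result: 61.32 °C.

61.32 °C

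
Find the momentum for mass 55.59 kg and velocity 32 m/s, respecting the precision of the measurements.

momentum = 55.59 kg × 32 m/s = 1778.88 kg·m/s.
55.59 has 4 significant figures; 32 has 2.
Division/multiplication keeps the fewest: 2 significant figures.
Rounded: 1.8 × 10^3 kg·m/s.

1.8 × 10^3 kg·m/s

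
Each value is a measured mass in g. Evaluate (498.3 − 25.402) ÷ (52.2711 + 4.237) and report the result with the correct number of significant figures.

498.3 − 25.402 = 472.898, limited to 1 d.p. → 4 s.f.; 52.2711 + 4.237 = 56.5081, limited to 3 d.p. → 5 s.f.
Carrying full precision, 472.898 ÷ 56.5081 = 8.36867634905…; keep min(4, 5) = 4 s.f.
Rounded to 4 significant figures: 8.369.

8.369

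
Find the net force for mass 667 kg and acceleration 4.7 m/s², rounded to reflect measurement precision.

3.1 × 10^3 N

net force = 667 kg × 4.7 m/s² = 3134.9 N.
667 has 3 significant figures; 4.7 has 2.
Division/multiplication keeps the fewest: 2 significant figures.
Rounded: 3.1 × 10^3 N.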